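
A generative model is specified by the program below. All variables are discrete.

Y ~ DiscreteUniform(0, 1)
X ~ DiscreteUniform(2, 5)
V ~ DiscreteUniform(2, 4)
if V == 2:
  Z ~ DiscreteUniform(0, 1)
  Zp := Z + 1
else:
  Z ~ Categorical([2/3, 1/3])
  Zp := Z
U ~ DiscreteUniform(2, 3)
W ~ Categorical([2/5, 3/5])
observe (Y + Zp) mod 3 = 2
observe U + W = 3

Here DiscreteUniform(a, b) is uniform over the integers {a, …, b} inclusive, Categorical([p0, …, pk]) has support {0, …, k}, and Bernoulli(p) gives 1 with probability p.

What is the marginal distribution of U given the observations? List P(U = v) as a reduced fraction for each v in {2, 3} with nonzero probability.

P(U=2) = 3/5, P(U=3) = 2/5

Enumerate traces; 32 have nonzero weight after conditioning:
  (Y=0, X=2, V=2, Z=1, U=2, W=1) weight 1/160
  (Y=0, X=2, V=2, Z=1, U=3, W=0) weight 1/240
  (Y=0, X=3, V=2, Z=1, U=2, W=1) weight 1/160
  (Y=0, X=3, V=2, Z=1, U=3, W=0) weight 1/240
  (Y=0, X=4, V=2, Z=1, U=2, W=1) weight 1/160
  (Y=0, X=4, V=2, Z=1, U=3, W=0) weight 1/240
  (Y=0, X=5, V=2, Z=1, U=2, W=1) weight 1/160
  (Y=0, X=5, V=2, Z=1, U=3, W=0) weight 1/240
  … 24 more
Group by U:
  weight(U=2) = 1/12
  weight(U=3) = 1/18
Total weight = 1/12 + 1/18 = 5/36
P(U=2 | obs) = 1/12 / 5/36 = 3/5
P(U=3 | obs) = 1/18 / 5/36 = 2/5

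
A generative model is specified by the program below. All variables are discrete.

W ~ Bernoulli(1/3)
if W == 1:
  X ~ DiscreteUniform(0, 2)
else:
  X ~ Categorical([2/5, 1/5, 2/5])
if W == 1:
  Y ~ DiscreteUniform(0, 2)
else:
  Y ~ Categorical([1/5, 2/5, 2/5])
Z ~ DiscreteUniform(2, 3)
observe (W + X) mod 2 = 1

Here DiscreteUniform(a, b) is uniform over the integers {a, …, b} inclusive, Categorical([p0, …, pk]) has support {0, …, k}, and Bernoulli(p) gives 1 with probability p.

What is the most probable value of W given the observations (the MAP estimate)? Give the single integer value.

argmax_v P(W = v | obs) = 1

Enumerate traces; 18 have nonzero weight after conditioning:
  (W=0, X=1, Y=0, Z=2) weight 1/75
  (W=0, X=1, Y=0, Z=3) weight 1/75
  (W=0, X=1, Y=1, Z=2) weight 2/75
  (W=0, X=1, Y=1, Z=3) weight 2/75
  (W=0, X=1, Y=2, Z=2) weight 2/75
  (W=0, X=1, Y=2, Z=3) weight 2/75
  (W=1, X=0, Y=0, Z=2) weight 1/54
  (W=1, X=0, Y=0, Z=3) weight 1/54
  … 10 more
Group by W:
  weight(W=0) = 2/15
  weight(W=1) = 2/9
Total weight = 2/15 + 2/9 = 16/45
P(W=0 | obs) = 2/15 / 16/45 = 3/8
P(W=1 | obs) = 2/9 / 16/45 = 5/8
argmax = 1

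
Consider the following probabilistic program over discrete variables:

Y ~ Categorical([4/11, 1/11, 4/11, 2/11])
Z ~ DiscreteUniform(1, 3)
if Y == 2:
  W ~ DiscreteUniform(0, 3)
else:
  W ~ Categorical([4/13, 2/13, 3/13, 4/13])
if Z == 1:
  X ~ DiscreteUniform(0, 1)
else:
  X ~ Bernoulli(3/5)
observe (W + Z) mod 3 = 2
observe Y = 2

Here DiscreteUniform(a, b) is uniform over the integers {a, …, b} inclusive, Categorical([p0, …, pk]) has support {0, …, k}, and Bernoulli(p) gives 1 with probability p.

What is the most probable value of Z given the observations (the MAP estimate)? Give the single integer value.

argmax_v P(Z = v | obs) = 2

Enumerate traces; 8 have nonzero weight after conditioning:
  (Y=2, Z=1, W=1, X=0) weight 1/66
  (Y=2, Z=1, W=1, X=1) weight 1/66
  (Y=2, Z=2, W=0, X=0) weight 2/165
  (Y=2, Z=2, W=0, X=1) weight 1/55
  (Y=2, Z=2, W=3, X=0) weight 2/165
  (Y=2, Z=2, W=3, X=1) weight 1/55
  (Y=2, Z=3, W=2, X=0) weight 2/165
  (Y=2, Z=3, W=2, X=1) weight 1/55
Group by Z:
  weight(Z=1) = 1/33
  weight(Z=2) = 2/33
  weight(Z=3) = 1/33
Total weight = 1/33 + 2/33 + 1/33 = 4/33
P(Z=1 | obs) = 1/33 / 4/33 = 1/4
P(Z=2 | obs) = 2/33 / 4/33 = 1/2
P(Z=3 | obs) = 1/33 / 4/33 = 1/4
argmax = 2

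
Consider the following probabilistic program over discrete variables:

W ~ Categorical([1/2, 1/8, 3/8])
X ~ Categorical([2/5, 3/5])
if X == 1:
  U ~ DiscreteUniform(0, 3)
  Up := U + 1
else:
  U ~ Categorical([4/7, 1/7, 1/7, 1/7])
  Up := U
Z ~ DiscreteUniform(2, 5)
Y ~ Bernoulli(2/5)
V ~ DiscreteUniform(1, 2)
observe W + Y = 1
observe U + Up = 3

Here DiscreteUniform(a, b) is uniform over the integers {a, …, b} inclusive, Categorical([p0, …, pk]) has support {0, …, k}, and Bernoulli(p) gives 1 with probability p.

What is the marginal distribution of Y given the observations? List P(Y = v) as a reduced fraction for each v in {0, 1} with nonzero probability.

P(Y=0) = 3/11, P(Y=1) = 8/11

Enumerate traces; 16 have nonzero weight after conditioning:
  (W=0, X=1, U=1, Z=2, Y=1, V=1) weight 3/800
  (W=0, X=1, U=1, Z=2, Y=1, V=2) weight 3/800
  (W=0, X=1, U=1, Z=3, Y=1, V=1) weight 3/800
  (W=0, X=1, U=1, Z=3, Y=1, V=2) weight 3/800
  (W=0, X=1, U=1, Z=4, Y=1, V=1) weight 3/800
  (W=0, X=1, U=1, Z=4, Y=1, V=2) weight 3/800
  (W=0, X=1, U=1, Z=5, Y=1, V=1) weight 3/800
  (W=0, X=1, U=1, Z=5, Y=1, V=2) weight 3/800
  (W=1, X=1, U=1, Z=2, Y=0, V=1) weight 9/6400
  … 7 more
Group by Y:
  weight(Y=0) = 9/800
  weight(Y=1) = 3/100
Total weight = 9/800 + 3/100 = 33/800
P(Y=0 | obs) = 9/800 / 33/800 = 3/11
P(Y=1 | obs) = 3/100 / 33/800 = 8/11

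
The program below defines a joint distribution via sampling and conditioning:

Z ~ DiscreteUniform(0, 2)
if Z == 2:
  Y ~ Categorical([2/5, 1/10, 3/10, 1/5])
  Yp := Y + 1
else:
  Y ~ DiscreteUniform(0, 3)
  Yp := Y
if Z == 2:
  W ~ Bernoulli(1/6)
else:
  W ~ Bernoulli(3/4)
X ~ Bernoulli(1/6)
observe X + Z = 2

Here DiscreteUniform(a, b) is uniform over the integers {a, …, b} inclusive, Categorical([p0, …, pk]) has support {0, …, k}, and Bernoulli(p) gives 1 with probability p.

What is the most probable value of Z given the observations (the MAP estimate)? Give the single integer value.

argmax_v P(Z = v | obs) = 2

Enumerate traces; 16 have nonzero weight after conditioning:
  (Z=1, Y=0, W=0, X=1) weight 1/288
  (Z=1, Y=0, W=1, X=1) weight 1/96
  (Z=1, Y=1, W=0, X=1) weight 1/288
  (Z=1, Y=1, W=1, X=1) weight 1/96
  (Z=1, Y=2, W=0, X=1) weight 1/288
  (Z=1, Y=2, W=1, X=1) weight 1/96
  (Z=1, Y=3, W=0, X=1) weight 1/288
  (Z=1, Y=3, W=1, X=1) weight 1/96
  (Z=2, Y=0, W=0, X=0) weight 5/54
  … 7 more
Group by Z:
  weight(Z=1) = 1/18
  weight(Z=2) = 5/18
Total weight = 1/18 + 5/18 = 1/3
P(Z=1 | obs) = 1/18 / 1/3 = 1/6
P(Z=2 | obs) = 5/18 / 1/3 = 5/6
argmax = 2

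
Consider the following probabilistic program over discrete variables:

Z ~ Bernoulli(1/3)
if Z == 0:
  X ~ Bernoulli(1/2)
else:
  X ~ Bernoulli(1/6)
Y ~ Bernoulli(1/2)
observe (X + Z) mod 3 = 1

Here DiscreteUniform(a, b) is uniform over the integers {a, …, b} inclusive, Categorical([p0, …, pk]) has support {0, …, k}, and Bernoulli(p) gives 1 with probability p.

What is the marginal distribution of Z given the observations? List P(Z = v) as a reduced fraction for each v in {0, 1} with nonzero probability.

Enumerate traces; 4 have nonzero weight after conditioning:
  (Z=0, X=1, Y=0) weight 1/6
  (Z=0, X=1, Y=1) weight 1/6
  (Z=1, X=0, Y=0) weight 5/36
  (Z=1, X=0, Y=1) weight 5/36
Group by Z:
  weight(Z=0) = 1/3
  weight(Z=1) = 5/18
Total weight = 1/3 + 5/18 = 11/18
P(Z=0 | obs) = 1/3 / 11/18 = 6/11
P(Z=1 | obs) = 5/18 / 11/18 = 5/11

P(Z=0) = 6/11, P(Z=1) = 5/11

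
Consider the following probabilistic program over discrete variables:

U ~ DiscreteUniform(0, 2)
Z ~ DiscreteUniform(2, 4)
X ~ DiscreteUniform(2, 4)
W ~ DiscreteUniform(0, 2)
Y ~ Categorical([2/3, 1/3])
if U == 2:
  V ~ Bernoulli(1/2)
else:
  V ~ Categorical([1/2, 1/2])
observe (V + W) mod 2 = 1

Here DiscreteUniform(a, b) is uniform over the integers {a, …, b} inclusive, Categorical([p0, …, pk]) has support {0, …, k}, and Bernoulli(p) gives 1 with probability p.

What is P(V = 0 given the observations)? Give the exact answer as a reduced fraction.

Enumerate traces; 162 have nonzero weight after conditioning:
  (U=0, Z=2, X=2, W=0, Y=0, V=1) weight 1/243
  (U=0, Z=2, X=2, W=0, Y=1, V=1) weight 1/486
  (U=0, Z=2, X=2, W=1, Y=0, V=0) weight 1/243
  (U=0, Z=2, X=2, W=1, Y=1, V=0) weight 1/486
  (U=0, Z=2, X=2, W=2, Y=0, V=1) weight 1/243
  (U=0, Z=2, X=2, W=2, Y=1, V=1) weight 1/486
  (U=0, Z=2, X=3, W=0, Y=0, V=1) weight 1/243
  (U=0, Z=2, X=3, W=0, Y=1, V=1) weight 1/486
  … 154 more
Group by V:
  weight(V=0) = 1/6
  weight(V=1) = 1/3
Total weight = 1/6 + 1/3 = 1/2
P(V=0 | obs) = 1/6 / 1/2 = 1/3
P(V=1 | obs) = 1/3 / 1/2 = 2/3

P(V = 0 | obs) = 1/3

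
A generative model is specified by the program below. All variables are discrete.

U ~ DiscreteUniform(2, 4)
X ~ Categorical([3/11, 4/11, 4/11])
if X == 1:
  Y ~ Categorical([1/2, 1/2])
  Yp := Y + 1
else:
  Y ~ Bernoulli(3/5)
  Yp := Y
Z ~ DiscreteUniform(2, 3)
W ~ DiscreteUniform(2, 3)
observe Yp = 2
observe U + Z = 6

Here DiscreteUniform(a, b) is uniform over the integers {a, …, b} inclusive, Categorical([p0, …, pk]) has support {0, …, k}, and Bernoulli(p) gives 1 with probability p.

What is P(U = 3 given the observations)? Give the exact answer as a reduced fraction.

Enumerate traces; 4 have nonzero weight after conditioning:
  (U=3, X=1, Y=1, Z=3, W=2) weight 1/66
  (U=3, X=1, Y=1, Z=3, W=3) weight 1/66
  (U=4, X=1, Y=1, Z=2, W=2) weight 1/66
  (U=4, X=1, Y=1, Z=2, W=3) weight 1/66
Group by U:
  weight(U=3) = 1/33
  weight(U=4) = 1/33
Total weight = 1/33 + 1/33 = 2/33
P(U=3 | obs) = 1/33 / 2/33 = 1/2
P(U=4 | obs) = 1/33 / 2/33 = 1/2

P(U = 3 | obs) = 1/2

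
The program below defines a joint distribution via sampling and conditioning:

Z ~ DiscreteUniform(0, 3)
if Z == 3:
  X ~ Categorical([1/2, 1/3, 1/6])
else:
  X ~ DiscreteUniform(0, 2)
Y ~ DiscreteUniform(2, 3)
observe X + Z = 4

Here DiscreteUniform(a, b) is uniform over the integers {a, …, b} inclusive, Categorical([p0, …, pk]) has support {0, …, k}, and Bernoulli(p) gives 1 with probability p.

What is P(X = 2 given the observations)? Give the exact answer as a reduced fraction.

Enumerate traces; 4 have nonzero weight after conditioning:
  (Z=2, X=2, Y=2) weight 1/24
  (Z=2, X=2, Y=3) weight 1/24
  (Z=3, X=1, Y=2) weight 1/24
  (Z=3, X=1, Y=3) weight 1/24
Group by X:
  weight(X=1) = 1/12
  weight(X=2) = 1/12
Total weight = 1/12 + 1/12 = 1/6
P(X=1 | obs) = 1/12 / 1/6 = 1/2
P(X=2 | obs) = 1/12 / 1/6 = 1/2

P(X = 2 | obs) = 1/2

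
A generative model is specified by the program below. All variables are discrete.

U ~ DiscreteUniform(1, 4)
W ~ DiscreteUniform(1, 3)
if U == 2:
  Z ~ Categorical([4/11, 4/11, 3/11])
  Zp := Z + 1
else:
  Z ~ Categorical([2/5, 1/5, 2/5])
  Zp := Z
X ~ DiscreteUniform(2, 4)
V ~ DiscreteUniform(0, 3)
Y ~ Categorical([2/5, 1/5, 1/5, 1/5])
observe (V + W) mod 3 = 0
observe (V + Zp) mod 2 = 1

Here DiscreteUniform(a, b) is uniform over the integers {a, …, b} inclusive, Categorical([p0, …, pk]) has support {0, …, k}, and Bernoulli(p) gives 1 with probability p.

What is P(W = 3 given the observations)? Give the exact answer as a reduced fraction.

P(W = 3 | obs) = 1/2

Enumerate traces; 288 have nonzero weight after conditioning:
  (U=1, W=1, Z=1, X=2, V=2, Y=0) weight 1/1800
  (U=1, W=1, Z=1, X=2, V=2, Y=1) weight 1/3600
  (U=1, W=1, Z=1, X=2, V=2, Y=2) weight 1/3600
  (U=1, W=1, Z=1, X=2, V=2, Y=3) weight 1/3600
  (U=1, W=1, Z=1, X=3, V=2, Y=0) weight 1/1800
  (U=1, W=1, Z=1, X=3, V=2, Y=1) weight 1/3600
  (U=1, W=1, Z=1, X=3, V=2, Y=2) weight 1/3600
  (U=1, W=1, Z=1, X=3, V=2, Y=3) weight 1/3600
  (U=1, W=2, Z=0, X=2, V=1, Y=0) weight 1/900
  (U=1, W=3, Z=0, X=2, V=3, Y=0) weight 1/900
  … 278 more
Group by W:
  weight(W=1) = 17/660
  weight(W=2) = 19/330
  weight(W=3) = 1/12
Total weight = 17/660 + 19/330 + 1/12 = 1/6
P(W=1 | obs) = 17/660 / 1/6 = 17/110
P(W=2 | obs) = 19/330 / 1/6 = 19/55
P(W=3 | obs) = 1/12 / 1/6 = 1/2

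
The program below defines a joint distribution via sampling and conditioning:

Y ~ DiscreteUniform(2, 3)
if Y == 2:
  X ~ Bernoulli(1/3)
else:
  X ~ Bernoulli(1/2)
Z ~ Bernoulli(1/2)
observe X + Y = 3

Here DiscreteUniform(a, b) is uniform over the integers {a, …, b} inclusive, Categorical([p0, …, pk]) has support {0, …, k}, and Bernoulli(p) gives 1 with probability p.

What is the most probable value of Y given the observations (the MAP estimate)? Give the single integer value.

Enumerate traces; 4 have nonzero weight after conditioning:
  (Y=2, X=1, Z=0) weight 1/12
  (Y=2, X=1, Z=1) weight 1/12
  (Y=3, X=0, Z=0) weight 1/8
  (Y=3, X=0, Z=1) weight 1/8
Group by Y:
  weight(Y=2) = 1/6
  weight(Y=3) = 1/4
Total weight = 1/6 + 1/4 = 5/12
P(Y=2 | obs) = 1/6 / 5/12 = 2/5
P(Y=3 | obs) = 1/4 / 5/12 = 3/5
argmax = 3

argmax_v P(Y = v | obs) = 3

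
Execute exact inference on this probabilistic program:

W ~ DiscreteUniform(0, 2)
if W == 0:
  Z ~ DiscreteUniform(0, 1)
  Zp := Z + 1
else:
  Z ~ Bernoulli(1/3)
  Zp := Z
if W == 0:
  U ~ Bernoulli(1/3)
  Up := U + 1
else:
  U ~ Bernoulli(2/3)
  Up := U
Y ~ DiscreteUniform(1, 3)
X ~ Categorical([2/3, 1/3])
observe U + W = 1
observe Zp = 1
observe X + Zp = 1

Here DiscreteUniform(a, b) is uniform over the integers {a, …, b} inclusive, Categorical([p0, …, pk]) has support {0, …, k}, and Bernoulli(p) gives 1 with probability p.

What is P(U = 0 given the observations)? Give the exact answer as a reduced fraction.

Enumerate traces; 6 have nonzero weight after conditioning:
  (W=0, Z=0, U=1, Y=1, X=0) weight 1/81
  (W=0, Z=0, U=1, Y=2, X=0) weight 1/81
  (W=0, Z=0, U=1, Y=3, X=0) weight 1/81
  (W=1, Z=1, U=0, Y=1, X=0) weight 2/243
  (W=1, Z=1, U=0, Y=2, X=0) weight 2/243
  (W=1, Z=1, U=0, Y=3, X=0) weight 2/243
Group by U:
  weight(U=0) = 2/81
  weight(U=1) = 1/27
Total weight = 2/81 + 1/27 = 5/81
P(U=0 | obs) = 2/81 / 5/81 = 2/5
P(U=1 | obs) = 1/27 / 5/81 = 3/5

P(U = 0 | obs) = 2/5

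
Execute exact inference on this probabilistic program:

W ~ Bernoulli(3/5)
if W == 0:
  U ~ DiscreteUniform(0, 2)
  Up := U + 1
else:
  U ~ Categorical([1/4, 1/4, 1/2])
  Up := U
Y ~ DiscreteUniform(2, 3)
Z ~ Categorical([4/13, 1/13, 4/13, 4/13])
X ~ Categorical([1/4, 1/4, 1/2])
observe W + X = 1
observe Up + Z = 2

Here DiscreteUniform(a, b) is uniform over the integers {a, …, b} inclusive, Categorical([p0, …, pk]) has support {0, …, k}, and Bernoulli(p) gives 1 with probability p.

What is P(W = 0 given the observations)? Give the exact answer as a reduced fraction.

Enumerate traces; 10 have nonzero weight after conditioning:
  (W=0, U=0, Y=2, Z=1, X=1) weight 1/780
  (W=0, U=0, Y=3, Z=1, X=1) weight 1/780
  (W=0, U=1, Y=2, Z=0, X=1) weight 1/195
  (W=0, U=1, Y=3, Z=0, X=1) weight 1/195
  (W=1, U=0, Y=2, Z=2, X=0) weight 3/520
  (W=1, U=0, Y=3, Z=2, X=0) weight 3/520
  (W=1, U=1, Y=2, Z=1, X=0) weight 3/2080
  (W=1, U=1, Y=3, Z=1, X=0) weight 3/2080
  … 2 more
Group by W:
  weight(W=0) = 1/78
  weight(W=1) = 3/80
Total weight = 1/78 + 3/80 = 157/3120
P(W=0 | obs) = 1/78 / 157/3120 = 40/157
P(W=1 | obs) = 3/80 / 157/3120 = 117/157

P(W = 0 | obs) = 40/157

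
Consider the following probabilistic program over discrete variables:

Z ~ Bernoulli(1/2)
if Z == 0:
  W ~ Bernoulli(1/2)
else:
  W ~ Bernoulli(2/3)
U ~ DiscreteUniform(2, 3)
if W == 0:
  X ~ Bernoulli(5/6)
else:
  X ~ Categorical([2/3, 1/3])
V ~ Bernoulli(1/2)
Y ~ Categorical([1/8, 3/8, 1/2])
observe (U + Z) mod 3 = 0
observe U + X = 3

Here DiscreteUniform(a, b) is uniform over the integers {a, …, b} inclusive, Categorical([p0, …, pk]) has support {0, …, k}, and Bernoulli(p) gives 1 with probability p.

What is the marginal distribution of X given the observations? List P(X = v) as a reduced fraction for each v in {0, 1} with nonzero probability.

Enumerate traces; 24 have nonzero weight after conditioning:
  (Z=0, W=0, U=3, X=0, V=0, Y=0) weight 1/768
  (Z=0, W=0, U=3, X=0, V=0, Y=1) weight 1/256
  (Z=0, W=0, U=3, X=0, V=0, Y=2) weight 1/192
  (Z=0, W=0, U=3, X=0, V=1, Y=0) weight 1/768
  (Z=0, W=0, U=3, X=0, V=1, Y=1) weight 1/256
  (Z=0, W=0, U=3, X=0, V=1, Y=2) weight 1/192
  (Z=0, W=1, U=3, X=0, V=0, Y=0) weight 1/192
  (Z=0, W=1, U=3, X=0, V=0, Y=1) weight 1/64
  (Z=1, W=0, U=2, X=1, V=0, Y=0) weight 5/1152
  … 15 more
Group by X:
  weight(X=0) = 5/48
  weight(X=1) = 1/8
Total weight = 5/48 + 1/8 = 11/48
P(X=0 | obs) = 5/48 / 11/48 = 5/11
P(X=1 | obs) = 1/8 / 11/48 = 6/11

P(X=0) = 5/11, P(X=1) = 6/11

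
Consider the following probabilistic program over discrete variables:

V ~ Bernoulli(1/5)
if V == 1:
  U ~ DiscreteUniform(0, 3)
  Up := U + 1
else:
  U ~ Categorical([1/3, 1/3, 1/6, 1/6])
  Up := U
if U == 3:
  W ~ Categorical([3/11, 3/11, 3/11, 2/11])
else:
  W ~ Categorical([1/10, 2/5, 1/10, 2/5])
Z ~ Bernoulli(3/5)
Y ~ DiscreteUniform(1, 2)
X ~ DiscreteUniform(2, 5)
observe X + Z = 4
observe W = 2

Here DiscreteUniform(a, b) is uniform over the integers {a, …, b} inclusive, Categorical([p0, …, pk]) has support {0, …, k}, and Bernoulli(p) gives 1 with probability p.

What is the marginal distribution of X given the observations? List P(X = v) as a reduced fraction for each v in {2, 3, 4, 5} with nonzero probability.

Enumerate traces; 32 have nonzero weight after conditioning:
  (V=0, U=0, W=2, Z=0, Y=1, X=4) weight 1/750
  (V=0, U=0, W=2, Z=0, Y=2, X=4) weight 1/750
  (V=0, U=0, W=2, Z=1, Y=1, X=3) weight 1/500
  (V=0, U=0, W=2, Z=1, Y=2, X=3) weight 1/500
  (V=0, U=1, W=2, Z=0, Y=1, X=4) weight 1/750
  (V=0, U=1, W=2, Z=0, Y=2, X=4) weight 1/750
  (V=0, U=1, W=2, Z=1, Y=1, X=3) weight 1/500
  (V=0, U=1, W=2, Z=1, Y=2, X=3) weight 1/500
  … 24 more
Group by X:
  weight(X=3) = 79/4000
  weight(X=4) = 79/6000
Total weight = 79/4000 + 79/6000 = 79/2400
P(X=3 | obs) = 79/4000 / 79/2400 = 3/5
P(X=4 | obs) = 79/6000 / 79/2400 = 2/5

P(X=3) = 3/5, P(X=4) = 2/5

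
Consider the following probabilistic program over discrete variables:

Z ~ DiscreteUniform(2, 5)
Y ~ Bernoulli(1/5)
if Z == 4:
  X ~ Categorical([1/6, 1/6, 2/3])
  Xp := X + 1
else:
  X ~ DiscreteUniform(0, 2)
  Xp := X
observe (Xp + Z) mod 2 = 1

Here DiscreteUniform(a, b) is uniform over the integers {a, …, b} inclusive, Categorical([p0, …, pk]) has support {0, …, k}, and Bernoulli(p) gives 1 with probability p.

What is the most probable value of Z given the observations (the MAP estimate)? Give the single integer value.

Enumerate traces; 14 have nonzero weight after conditioning:
  (Z=2, Y=0, X=1) weight 1/15
  (Z=2, Y=1, X=1) weight 1/60
  (Z=3, Y=0, X=0) weight 1/15
  (Z=3, Y=0, X=2) weight 1/15
  (Z=3, Y=1, X=0) weight 1/60
  (Z=3, Y=1, X=2) weight 1/60
  (Z=4, Y=0, X=0) weight 1/30
  (Z=4, Y=0, X=2) weight 2/15
  (Z=5, Y=0, X=0) weight 1/15
  … 5 more
Group by Z:
  weight(Z=2) = 1/12
  weight(Z=3) = 1/6
  weight(Z=4) = 5/24
  weight(Z=5) = 1/6
Total weight = 1/12 + 1/6 + 5/24 + 1/6 = 5/8
P(Z=2 | obs) = 1/12 / 5/8 = 2/15
P(Z=3 | obs) = 1/6 / 5/8 = 4/15
P(Z=4 | obs) = 5/24 / 5/8 = 1/3
P(Z=5 | obs) = 1/6 / 5/8 = 4/15
argmax = 4

argmax_v P(Z = v | obs) = 4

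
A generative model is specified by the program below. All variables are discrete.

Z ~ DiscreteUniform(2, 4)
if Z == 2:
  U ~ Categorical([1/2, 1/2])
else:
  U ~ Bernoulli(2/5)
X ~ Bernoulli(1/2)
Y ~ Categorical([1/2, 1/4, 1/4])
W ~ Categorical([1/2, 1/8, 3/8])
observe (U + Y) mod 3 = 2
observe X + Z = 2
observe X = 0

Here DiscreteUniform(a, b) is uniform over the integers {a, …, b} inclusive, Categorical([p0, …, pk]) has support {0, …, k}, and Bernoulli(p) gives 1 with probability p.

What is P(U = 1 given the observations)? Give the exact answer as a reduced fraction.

P(U = 1 | obs) = 1/2

Enumerate traces; 6 have nonzero weight after conditioning:
  (Z=2, U=0, X=0, Y=2, W=0) weight 1/96
  (Z=2, U=0, X=0, Y=2, W=1) weight 1/384
  (Z=2, U=0, X=0, Y=2, W=2) weight 1/128
  (Z=2, U=1, X=0, Y=1, W=0) weight 1/96
  (Z=2, U=1, X=0, Y=1, W=1) weight 1/384
  (Z=2, U=1, X=0, Y=1, W=2) weight 1/128
Group by U:
  weight(U=0) = 1/48
  weight(U=1) = 1/48
Total weight = 1/48 + 1/48 = 1/24
P(U=0 | obs) = 1/48 / 1/24 = 1/2
P(U=1 | obs) = 1/48 / 1/24 = 1/2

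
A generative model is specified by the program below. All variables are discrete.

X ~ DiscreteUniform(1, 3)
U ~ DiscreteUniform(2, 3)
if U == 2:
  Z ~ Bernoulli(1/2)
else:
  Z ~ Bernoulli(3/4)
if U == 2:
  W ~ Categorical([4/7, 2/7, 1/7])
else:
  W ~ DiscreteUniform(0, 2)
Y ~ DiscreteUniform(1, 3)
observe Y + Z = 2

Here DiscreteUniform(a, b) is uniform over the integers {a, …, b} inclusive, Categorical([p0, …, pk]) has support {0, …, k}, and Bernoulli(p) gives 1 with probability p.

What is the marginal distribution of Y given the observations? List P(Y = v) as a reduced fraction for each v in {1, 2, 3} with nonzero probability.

P(Y=1) = 5/8, P(Y=2) = 3/8

Enumerate traces; 36 have nonzero weight after conditioning:
  (X=1, U=2, Z=0, W=0, Y=2) weight 1/63
  (X=1, U=2, Z=0, W=1, Y=2) weight 1/126
  (X=1, U=2, Z=0, W=2, Y=2) weight 1/252
  (X=1, U=2, Z=1, W=0, Y=1) weight 1/63
  (X=1, U=2, Z=1, W=1, Y=1) weight 1/126
  (X=1, U=2, Z=1, W=2, Y=1) weight 1/252
  (X=1, U=3, Z=0, W=0, Y=2) weight 1/216
  (X=1, U=3, Z=0, W=1, Y=2) weight 1/216
  … 28 more
Group by Y:
  weight(Y=1) = 5/24
  weight(Y=2) = 1/8
Total weight = 5/24 + 1/8 = 1/3
P(Y=1 | obs) = 5/24 / 1/3 = 5/8
P(Y=2 | obs) = 1/8 / 1/3 = 3/8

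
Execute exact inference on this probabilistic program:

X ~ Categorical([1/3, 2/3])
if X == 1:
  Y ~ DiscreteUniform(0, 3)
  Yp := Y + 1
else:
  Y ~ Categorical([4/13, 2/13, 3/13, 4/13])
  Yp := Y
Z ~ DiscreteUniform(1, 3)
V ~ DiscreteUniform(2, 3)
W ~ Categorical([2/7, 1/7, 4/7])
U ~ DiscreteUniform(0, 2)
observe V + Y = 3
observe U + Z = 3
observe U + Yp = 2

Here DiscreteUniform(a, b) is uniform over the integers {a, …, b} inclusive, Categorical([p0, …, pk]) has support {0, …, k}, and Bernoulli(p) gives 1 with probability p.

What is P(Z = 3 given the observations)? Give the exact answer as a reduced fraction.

Enumerate traces; 12 have nonzero weight after conditioning:
  (X=0, Y=0, Z=1, V=3, W=0, U=2) weight 4/2457
  (X=0, Y=0, Z=1, V=3, W=1, U=2) weight 2/2457
  (X=0, Y=0, Z=1, V=3, W=2, U=2) weight 8/2457
  (X=0, Y=1, Z=2, V=2, W=0, U=1) weight 2/2457
  (X=0, Y=1, Z=2, V=2, W=1, U=1) weight 1/2457
  (X=0, Y=1, Z=2, V=2, W=2, U=1) weight 4/2457
  (X=1, Y=0, Z=2, V=3, W=0, U=1) weight 1/378
  (X=1, Y=0, Z=2, V=3, W=1, U=1) weight 1/756
  (X=1, Y=1, Z=3, V=2, W=0, U=0) weight 1/378
  … 3 more
Group by Z:
  weight(Z=1) = 2/351
  weight(Z=2) = 17/1404
  weight(Z=3) = 1/108
Total weight = 2/351 + 17/1404 + 1/108 = 19/702
P(Z=1 | obs) = 2/351 / 19/702 = 4/19
P(Z=2 | obs) = 17/1404 / 19/702 = 17/38
P(Z=3 | obs) = 1/108 / 19/702 = 13/38

P(Z = 3 | obs) = 13/38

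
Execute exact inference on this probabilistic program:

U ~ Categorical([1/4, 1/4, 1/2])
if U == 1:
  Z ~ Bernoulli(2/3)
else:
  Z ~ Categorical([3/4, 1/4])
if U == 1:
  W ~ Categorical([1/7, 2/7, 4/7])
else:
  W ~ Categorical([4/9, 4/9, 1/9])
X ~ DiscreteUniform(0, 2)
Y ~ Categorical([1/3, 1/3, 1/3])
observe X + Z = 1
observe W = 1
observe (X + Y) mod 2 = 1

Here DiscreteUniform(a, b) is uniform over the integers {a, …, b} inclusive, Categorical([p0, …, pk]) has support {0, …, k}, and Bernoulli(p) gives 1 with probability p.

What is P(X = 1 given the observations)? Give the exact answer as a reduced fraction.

P(X = 1 | obs) = 46/57

Enumerate traces; 9 have nonzero weight after conditioning:
  (U=0, Z=0, W=1, X=1, Y=0) weight 1/108
  (U=0, Z=0, W=1, X=1, Y=2) weight 1/108
  (U=0, Z=1, W=1, X=0, Y=1) weight 1/324
  (U=1, Z=0, W=1, X=1, Y=0) weight 1/378
  (U=1, Z=0, W=1, X=1, Y=2) weight 1/378
  (U=1, Z=1, W=1, X=0, Y=1) weight 1/189
  (U=2, Z=0, W=1, X=1, Y=0) weight 1/54
  (U=2, Z=0, W=1, X=1, Y=2) weight 1/54
  … 1 more
Group by X:
  weight(X=0) = 11/756
  weight(X=1) = 23/378
Total weight = 11/756 + 23/378 = 19/252
P(X=0 | obs) = 11/756 / 19/252 = 11/57
P(X=1 | obs) = 23/378 / 19/252 = 46/57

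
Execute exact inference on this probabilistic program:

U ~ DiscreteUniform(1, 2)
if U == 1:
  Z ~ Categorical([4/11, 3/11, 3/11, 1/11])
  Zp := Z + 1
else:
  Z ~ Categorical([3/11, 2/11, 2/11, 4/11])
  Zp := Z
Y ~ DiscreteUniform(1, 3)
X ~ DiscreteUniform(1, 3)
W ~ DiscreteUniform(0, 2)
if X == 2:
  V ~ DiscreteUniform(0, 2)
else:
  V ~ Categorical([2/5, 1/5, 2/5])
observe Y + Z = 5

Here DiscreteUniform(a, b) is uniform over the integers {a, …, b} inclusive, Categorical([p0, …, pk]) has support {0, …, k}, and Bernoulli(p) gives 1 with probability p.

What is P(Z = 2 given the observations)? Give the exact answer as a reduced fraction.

P(Z = 2 | obs) = 1/2

Enumerate traces; 108 have nonzero weight after conditioning:
  (U=1, Z=2, Y=3, X=1, W=0, V=0) weight 1/495
  (U=1, Z=2, Y=3, X=1, W=0, V=1) weight 1/990
  (U=1, Z=2, Y=3, X=1, W=0, V=2) weight 1/495
  (U=1, Z=2, Y=3, X=1, W=1, V=0) weight 1/495
  (U=1, Z=2, Y=3, X=1, W=1, V=1) weight 1/990
  (U=1, Z=2, Y=3, X=1, W=1, V=2) weight 1/495
  (U=1, Z=2, Y=3, X=1, W=2, V=0) weight 1/495
  (U=1, Z=2, Y=3, X=1, W=2, V=1) weight 1/990
  (U=1, Z=3, Y=2, X=1, W=0, V=0) weight 1/1485
  … 99 more
Group by Z:
  weight(Z=2) = 5/66
  weight(Z=3) = 5/66
Total weight = 5/66 + 5/66 = 5/33
P(Z=2 | obs) = 5/66 / 5/33 = 1/2
P(Z=3 | obs) = 5/66 / 5/33 = 1/2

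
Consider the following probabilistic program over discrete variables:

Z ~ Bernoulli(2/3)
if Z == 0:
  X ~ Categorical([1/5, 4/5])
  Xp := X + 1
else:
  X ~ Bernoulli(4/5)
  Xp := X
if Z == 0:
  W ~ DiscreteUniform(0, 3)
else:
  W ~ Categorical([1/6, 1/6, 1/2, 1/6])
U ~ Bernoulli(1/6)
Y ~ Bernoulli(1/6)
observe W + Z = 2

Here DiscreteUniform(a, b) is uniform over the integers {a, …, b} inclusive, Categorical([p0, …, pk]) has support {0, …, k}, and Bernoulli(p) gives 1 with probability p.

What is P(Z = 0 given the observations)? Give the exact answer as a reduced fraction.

Enumerate traces; 16 have nonzero weight after conditioning:
  (Z=0, X=0, W=2, U=0, Y=0) weight 5/432
  (Z=0, X=0, W=2, U=0, Y=1) weight 1/432
  (Z=0, X=0, W=2, U=1, Y=0) weight 1/432
  (Z=0, X=0, W=2, U=1, Y=1) weight 1/2160
  (Z=0, X=1, W=2, U=0, Y=0) weight 5/108
  (Z=0, X=1, W=2, U=0, Y=1) weight 1/108
  (Z=0, X=1, W=2, U=1, Y=0) weight 1/108
  (Z=0, X=1, W=2, U=1, Y=1) weight 1/540
  (Z=1, X=0, W=1, U=0, Y=0) weight 5/324
  … 7 more
Group by Z:
  weight(Z=0) = 1/12
  weight(Z=1) = 1/9
Total weight = 1/12 + 1/9 = 7/36
P(Z=0 | obs) = 1/12 / 7/36 = 3/7
P(Z=1 | obs) = 1/9 / 7/36 = 4/7

P(Z = 0 | obs) = 3/7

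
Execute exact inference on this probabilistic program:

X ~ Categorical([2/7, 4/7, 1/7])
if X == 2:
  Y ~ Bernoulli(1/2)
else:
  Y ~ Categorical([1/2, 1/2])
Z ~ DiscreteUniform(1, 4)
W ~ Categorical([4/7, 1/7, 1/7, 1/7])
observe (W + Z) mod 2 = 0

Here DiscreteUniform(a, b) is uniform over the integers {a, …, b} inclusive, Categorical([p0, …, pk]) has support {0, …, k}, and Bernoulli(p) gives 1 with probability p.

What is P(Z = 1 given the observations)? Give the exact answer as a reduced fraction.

P(Z = 1 | obs) = 1/7

Enumerate traces; 48 have nonzero weight after conditioning:
  (X=0, Y=0, Z=1, W=1) weight 1/196
  (X=0, Y=0, Z=1, W=3) weight 1/196
  (X=0, Y=0, Z=2, W=0) weight 1/49
  (X=0, Y=0, Z=2, W=2) weight 1/196
  (X=0, Y=0, Z=3, W=1) weight 1/196
  (X=0, Y=0, Z=3, W=3) weight 1/196
  (X=0, Y=0, Z=4, W=0) weight 1/49
  (X=0, Y=0, Z=4, W=2) weight 1/196
  … 40 more
Group by Z:
  weight(Z=1) = 1/14
  weight(Z=2) = 5/28
  weight(Z=3) = 1/14
  weight(Z=4) = 5/28
Total weight = 1/14 + 5/28 + 1/14 + 5/28 = 1/2
P(Z=1 | obs) = 1/14 / 1/2 = 1/7
P(Z=2 | obs) = 5/28 / 1/2 = 5/14
P(Z=3 | obs) = 1/14 / 1/2 = 1/7
P(Z=4 | obs) = 5/28 / 1/2 = 5/14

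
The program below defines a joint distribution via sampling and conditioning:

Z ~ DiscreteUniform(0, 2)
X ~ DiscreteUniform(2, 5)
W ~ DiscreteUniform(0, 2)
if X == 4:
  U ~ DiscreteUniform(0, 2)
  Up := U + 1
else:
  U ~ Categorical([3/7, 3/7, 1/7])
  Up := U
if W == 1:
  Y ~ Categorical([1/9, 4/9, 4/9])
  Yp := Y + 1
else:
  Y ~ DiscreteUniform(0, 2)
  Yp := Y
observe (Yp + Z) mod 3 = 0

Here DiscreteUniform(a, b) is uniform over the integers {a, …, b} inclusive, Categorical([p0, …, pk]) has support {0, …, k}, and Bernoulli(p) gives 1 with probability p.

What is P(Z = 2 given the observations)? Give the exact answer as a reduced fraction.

Enumerate traces; 108 have nonzero weight after conditioning:
  (Z=0, X=2, W=0, U=0, Y=0) weight 1/252
  (Z=0, X=2, W=0, U=1, Y=0) weight 1/252
  (Z=0, X=2, W=0, U=2, Y=0) weight 1/756
  (Z=0, X=2, W=1, U=0, Y=2) weight 1/189
  (Z=0, X=2, W=1, U=1, Y=2) weight 1/189
  (Z=0, X=2, W=1, U=2, Y=2) weight 1/567
  (Z=0, X=2, W=2, U=0, Y=0) weight 1/252
  (Z=0, X=2, W=2, U=1, Y=0) weight 1/252
  (Z=1, X=2, W=0, U=0, Y=2) weight 1/252
  (Z=2, X=2, W=0, U=0, Y=1) weight 1/252
  … 98 more
Group by Z:
  weight(Z=0) = 10/81
  weight(Z=1) = 10/81
  weight(Z=2) = 7/81
Total weight = 10/81 + 10/81 + 7/81 = 1/3
P(Z=0 | obs) = 10/81 / 1/3 = 10/27
P(Z=1 | obs) = 10/81 / 1/3 = 10/27
P(Z=2 | obs) = 7/81 / 1/3 = 7/27

P(Z = 2 | obs) = 7/27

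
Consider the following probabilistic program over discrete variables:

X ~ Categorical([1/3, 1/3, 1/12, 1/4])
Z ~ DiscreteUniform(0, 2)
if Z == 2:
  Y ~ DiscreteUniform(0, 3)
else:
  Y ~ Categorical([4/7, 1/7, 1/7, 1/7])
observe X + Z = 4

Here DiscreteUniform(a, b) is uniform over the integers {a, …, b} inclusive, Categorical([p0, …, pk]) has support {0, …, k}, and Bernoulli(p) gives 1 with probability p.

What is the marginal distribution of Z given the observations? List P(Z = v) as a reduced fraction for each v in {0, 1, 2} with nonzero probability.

P(Z=1) = 3/4, P(Z=2) = 1/4

Enumerate traces; 8 have nonzero weight after conditioning:
  (X=2, Z=2, Y=0) weight 1/144
  (X=2, Z=2, Y=1) weight 1/144
  (X=2, Z=2, Y=2) weight 1/144
  (X=2, Z=2, Y=3) weight 1/144
  (X=3, Z=1, Y=0) weight 1/21
  (X=3, Z=1, Y=1) weight 1/84
  (X=3, Z=1, Y=2) weight 1/84
  (X=3, Z=1, Y=3) weight 1/84
Group by Z:
  weight(Z=1) = 1/12
  weight(Z=2) = 1/36
Total weight = 1/12 + 1/36 = 1/9
P(Z=1 | obs) = 1/12 / 1/9 = 3/4
P(Z=2 | obs) = 1/36 / 1/9 = 1/4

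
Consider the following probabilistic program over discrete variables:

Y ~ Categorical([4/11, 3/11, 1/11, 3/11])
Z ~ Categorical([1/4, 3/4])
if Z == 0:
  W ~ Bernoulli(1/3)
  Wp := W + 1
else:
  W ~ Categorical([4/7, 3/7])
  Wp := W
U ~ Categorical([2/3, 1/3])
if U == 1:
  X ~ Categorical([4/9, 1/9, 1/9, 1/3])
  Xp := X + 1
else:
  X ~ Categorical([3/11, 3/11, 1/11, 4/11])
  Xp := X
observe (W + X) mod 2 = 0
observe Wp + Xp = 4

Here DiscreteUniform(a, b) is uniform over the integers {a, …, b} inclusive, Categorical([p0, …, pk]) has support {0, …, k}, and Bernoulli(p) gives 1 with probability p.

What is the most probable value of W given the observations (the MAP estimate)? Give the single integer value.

argmax_v P(W = v | obs) = 1

Enumerate traces; 12 have nonzero weight after conditioning:
  (Y=0, Z=0, W=0, U=1, X=2) weight 2/891
  (Y=0, Z=0, W=1, U=1, X=1) weight 1/891
  (Y=0, Z=1, W=1, U=0, X=3) weight 24/847
  (Y=1, Z=0, W=0, U=1, X=2) weight 1/594
  (Y=1, Z=0, W=1, U=1, X=1) weight 1/1188
  (Y=1, Z=1, W=1, U=0, X=3) weight 18/847
  (Y=2, Z=0, W=0, U=1, X=2) weight 1/1782
  (Y=2, Z=0, W=1, U=1, X=1) weight 1/3564
  … 4 more
Group by W:
  weight(W=0) = 1/162
  weight(W=1) = 2021/24948
Total weight = 1/162 + 2021/24948 = 725/8316
P(W=0 | obs) = 1/162 / 725/8316 = 154/2175
P(W=1 | obs) = 2021/24948 / 725/8316 = 2021/2175
argmax = 1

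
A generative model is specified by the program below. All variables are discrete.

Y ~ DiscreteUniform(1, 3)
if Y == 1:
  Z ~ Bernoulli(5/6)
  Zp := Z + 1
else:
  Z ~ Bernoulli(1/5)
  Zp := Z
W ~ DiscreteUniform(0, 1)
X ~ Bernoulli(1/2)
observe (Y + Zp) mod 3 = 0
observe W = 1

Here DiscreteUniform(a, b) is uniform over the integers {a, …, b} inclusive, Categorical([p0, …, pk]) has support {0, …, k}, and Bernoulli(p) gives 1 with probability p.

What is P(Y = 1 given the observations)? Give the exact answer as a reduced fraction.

Enumerate traces; 6 have nonzero weight after conditioning:
  (Y=1, Z=1, W=1, X=0) weight 5/72
  (Y=1, Z=1, W=1, X=1) weight 5/72
  (Y=2, Z=1, W=1, X=0) weight 1/60
  (Y=2, Z=1, W=1, X=1) weight 1/60
  (Y=3, Z=0, W=1, X=0) weight 1/15
  (Y=3, Z=0, W=1, X=1) weight 1/15
Group by Y:
  weight(Y=1) = 5/36
  weight(Y=2) = 1/30
  weight(Y=3) = 2/15
Total weight = 5/36 + 1/30 + 2/15 = 11/36
P(Y=1 | obs) = 5/36 / 11/36 = 5/11
P(Y=2 | obs) = 1/30 / 11/36 = 6/55
P(Y=3 | obs) = 2/15 / 11/36 = 24/55

P(Y = 1 | obs) = 5/11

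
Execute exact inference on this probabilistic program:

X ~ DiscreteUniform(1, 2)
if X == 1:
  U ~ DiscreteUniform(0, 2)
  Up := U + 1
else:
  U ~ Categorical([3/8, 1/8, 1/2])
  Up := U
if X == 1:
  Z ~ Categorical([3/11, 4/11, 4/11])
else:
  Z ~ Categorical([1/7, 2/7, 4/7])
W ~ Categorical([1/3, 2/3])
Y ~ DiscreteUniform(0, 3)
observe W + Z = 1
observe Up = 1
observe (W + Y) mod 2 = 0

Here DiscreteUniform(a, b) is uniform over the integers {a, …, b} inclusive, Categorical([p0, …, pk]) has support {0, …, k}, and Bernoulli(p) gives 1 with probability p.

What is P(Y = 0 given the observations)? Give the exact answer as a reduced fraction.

Enumerate traces; 8 have nonzero weight after conditioning:
  (X=1, U=0, Z=0, W=1, Y=1) weight 1/132
  (X=1, U=0, Z=0, W=1, Y=3) weight 1/132
  (X=1, U=0, Z=1, W=0, Y=0) weight 1/198
  (X=1, U=0, Z=1, W=0, Y=2) weight 1/198
  (X=2, U=1, Z=0, W=1, Y=1) weight 1/672
  (X=2, U=1, Z=0, W=1, Y=3) weight 1/672
  (X=2, U=1, Z=1, W=0, Y=0) weight 1/672
  (X=2, U=1, Z=1, W=0, Y=2) weight 1/672
Group by Y:
  weight(Y=0) = 145/22176
  weight(Y=1) = 67/7392
  weight(Y=2) = 145/22176
  weight(Y=3) = 67/7392
Total weight = 145/22176 + 67/7392 + 145/22176 + 67/7392 = 173/5544
P(Y=0 | obs) = 145/22176 / 173/5544 = 145/692
P(Y=1 | obs) = 67/7392 / 173/5544 = 201/692
P(Y=2 | obs) = 145/22176 / 173/5544 = 145/692
P(Y=3 | obs) = 67/7392 / 173/5544 = 201/692

P(Y = 0 | obs) = 145/692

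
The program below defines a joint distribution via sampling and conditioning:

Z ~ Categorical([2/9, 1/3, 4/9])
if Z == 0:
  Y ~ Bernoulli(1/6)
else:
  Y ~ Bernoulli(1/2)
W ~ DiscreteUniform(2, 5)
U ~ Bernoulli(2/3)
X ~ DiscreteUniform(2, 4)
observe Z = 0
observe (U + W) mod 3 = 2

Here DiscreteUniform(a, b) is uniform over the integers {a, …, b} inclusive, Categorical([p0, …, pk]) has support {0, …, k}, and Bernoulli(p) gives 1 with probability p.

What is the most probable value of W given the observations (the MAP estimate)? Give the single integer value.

argmax_v P(W = v | obs) = 4

Enumerate traces; 18 have nonzero weight after conditioning:
  (Z=0, Y=0, W=2, U=0, X=2) weight 5/972
  (Z=0, Y=0, W=2, U=0, X=3) weight 5/972
  (Z=0, Y=0, W=2, U=0, X=4) weight 5/972
  (Z=0, Y=0, W=4, U=1, X=2) weight 5/486
  (Z=0, Y=0, W=4, U=1, X=3) weight 5/486
  (Z=0, Y=0, W=4, U=1, X=4) weight 5/486
  (Z=0, Y=0, W=5, U=0, X=2) weight 5/972
  (Z=0, Y=0, W=5, U=0, X=3) weight 5/972
  … 10 more
Group by W:
  weight(W=2) = 1/54
  weight(W=4) = 1/27
  weight(W=5) = 1/54
Total weight = 1/54 + 1/27 + 1/54 = 2/27
P(W=2 | obs) = 1/54 / 2/27 = 1/4
P(W=4 | obs) = 1/27 / 2/27 = 1/2
P(W=5 | obs) = 1/54 / 2/27 = 1/4
argmax = 4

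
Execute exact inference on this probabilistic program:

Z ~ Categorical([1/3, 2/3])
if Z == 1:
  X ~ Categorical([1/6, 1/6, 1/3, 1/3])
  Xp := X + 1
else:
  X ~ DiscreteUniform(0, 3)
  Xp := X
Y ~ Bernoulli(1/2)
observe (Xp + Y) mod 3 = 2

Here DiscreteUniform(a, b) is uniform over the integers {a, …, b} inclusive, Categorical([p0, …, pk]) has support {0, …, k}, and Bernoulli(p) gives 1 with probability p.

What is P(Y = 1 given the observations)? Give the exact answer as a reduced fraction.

Enumerate traces; 5 have nonzero weight after conditioning:
  (Z=0, X=1, Y=1) weight 1/24
  (Z=0, X=2, Y=0) weight 1/24
  (Z=1, X=0, Y=1) weight 1/18
  (Z=1, X=1, Y=0) weight 1/18
  (Z=1, X=3, Y=1) weight 1/9
Group by Y:
  weight(Y=0) = 7/72
  weight(Y=1) = 5/24
Total weight = 7/72 + 5/24 = 11/36
P(Y=0 | obs) = 7/72 / 11/36 = 7/22
P(Y=1 | obs) = 5/24 / 11/36 = 15/22

P(Y = 1 | obs) = 15/22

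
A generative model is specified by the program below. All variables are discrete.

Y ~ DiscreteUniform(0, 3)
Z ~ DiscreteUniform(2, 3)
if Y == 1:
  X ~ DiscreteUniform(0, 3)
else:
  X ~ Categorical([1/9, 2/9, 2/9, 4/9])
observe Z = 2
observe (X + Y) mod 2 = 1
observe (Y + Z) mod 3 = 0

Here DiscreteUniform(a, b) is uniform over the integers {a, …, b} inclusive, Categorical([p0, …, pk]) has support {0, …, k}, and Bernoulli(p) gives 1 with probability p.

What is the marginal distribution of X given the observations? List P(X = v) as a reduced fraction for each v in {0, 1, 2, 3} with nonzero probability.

P(X=0) = 1/2, P(X=2) = 1/2

Enumerate traces; 2 have nonzero weight after conditioning:
  (Y=1, Z=2, X=0) weight 1/32
  (Y=1, Z=2, X=2) weight 1/32
Group by X:
  weight(X=0) = 1/32
  weight(X=2) = 1/32
Total weight = 1/32 + 1/32 = 1/16
P(X=0 | obs) = 1/32 / 1/16 = 1/2
P(X=2 | obs) = 1/32 / 1/16 = 1/2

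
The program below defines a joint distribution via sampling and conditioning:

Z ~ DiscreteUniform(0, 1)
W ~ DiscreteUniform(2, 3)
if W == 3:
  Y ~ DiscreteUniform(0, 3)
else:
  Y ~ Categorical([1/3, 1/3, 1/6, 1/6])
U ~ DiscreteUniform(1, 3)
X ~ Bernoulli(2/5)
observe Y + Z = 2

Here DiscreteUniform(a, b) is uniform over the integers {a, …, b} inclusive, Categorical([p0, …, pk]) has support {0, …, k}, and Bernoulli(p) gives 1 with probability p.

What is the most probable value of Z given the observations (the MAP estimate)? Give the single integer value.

Enumerate traces; 24 have nonzero weight after conditioning:
  (Z=0, W=2, Y=2, U=1, X=0) weight 1/120
  (Z=0, W=2, Y=2, U=1, X=1) weight 1/180
  (Z=0, W=2, Y=2, U=2, X=0) weight 1/120
  (Z=0, W=2, Y=2, U=2, X=1) weight 1/180
  (Z=0, W=2, Y=2, U=3, X=0) weight 1/120
  (Z=0, W=2, Y=2, U=3, X=1) weight 1/180
  (Z=0, W=3, Y=2, U=1, X=0) weight 1/80
  (Z=0, W=3, Y=2, U=1, X=1) weight 1/120
  (Z=1, W=2, Y=1, U=1, X=0) weight 1/60
  … 15 more
Group by Z:
  weight(Z=0) = 5/48
  weight(Z=1) = 7/48
Total weight = 5/48 + 7/48 = 1/4
P(Z=0 | obs) = 5/48 / 1/4 = 5/12
P(Z=1 | obs) = 7/48 / 1/4 = 7/12
argmax = 1

argmax_v P(Z = v | obs) = 1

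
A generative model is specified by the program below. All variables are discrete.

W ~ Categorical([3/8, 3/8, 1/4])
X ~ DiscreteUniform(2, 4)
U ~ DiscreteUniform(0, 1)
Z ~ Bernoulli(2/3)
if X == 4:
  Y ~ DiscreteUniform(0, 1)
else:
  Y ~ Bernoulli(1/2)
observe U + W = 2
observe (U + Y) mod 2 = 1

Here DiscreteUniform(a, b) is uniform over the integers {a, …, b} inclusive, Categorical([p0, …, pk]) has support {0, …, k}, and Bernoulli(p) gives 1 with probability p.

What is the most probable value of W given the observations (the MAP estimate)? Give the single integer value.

argmax_v P(W = v | obs) = 1

Enumerate traces; 12 have nonzero weight after conditioning:
  (W=1, X=2, U=1, Z=0, Y=0) weight 1/96
  (W=1, X=2, U=1, Z=1, Y=0) weight 1/48
  (W=1, X=3, U=1, Z=0, Y=0) weight 1/96
  (W=1, X=3, U=1, Z=1, Y=0) weight 1/48
  (W=1, X=4, U=1, Z=0, Y=0) weight 1/96
  (W=1, X=4, U=1, Z=1, Y=0) weight 1/48
  (W=2, X=2, U=0, Z=0, Y=1) weight 1/144
  (W=2, X=2, U=0, Z=1, Y=1) weight 1/72
  … 4 more
Group by W:
  weight(W=1) = 3/32
  weight(W=2) = 1/16
Total weight = 3/32 + 1/16 = 5/32
P(W=1 | obs) = 3/32 / 5/32 = 3/5
P(W=2 | obs) = 1/16 / 5/32 = 2/5
argmax = 1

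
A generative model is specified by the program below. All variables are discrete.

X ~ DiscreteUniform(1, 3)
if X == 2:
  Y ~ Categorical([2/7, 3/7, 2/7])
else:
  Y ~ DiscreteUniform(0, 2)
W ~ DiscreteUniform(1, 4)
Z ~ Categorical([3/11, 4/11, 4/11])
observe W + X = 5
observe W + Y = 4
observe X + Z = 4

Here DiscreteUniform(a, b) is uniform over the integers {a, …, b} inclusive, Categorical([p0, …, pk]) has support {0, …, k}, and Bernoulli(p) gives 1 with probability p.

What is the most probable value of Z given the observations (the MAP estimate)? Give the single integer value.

Enumerate traces; 2 have nonzero weight after conditioning:
  (X=2, Y=1, W=3, Z=2) weight 1/77
  (X=3, Y=2, W=2, Z=1) weight 1/99
Group by Z:
  weight(Z=1) = 1/99
  weight(Z=2) = 1/77
Total weight = 1/99 + 1/77 = 16/693
P(Z=1 | obs) = 1/99 / 16/693 = 7/16
P(Z=2 | obs) = 1/77 / 16/693 = 9/16
argmax = 2

argmax_v P(Z = v | obs) = 2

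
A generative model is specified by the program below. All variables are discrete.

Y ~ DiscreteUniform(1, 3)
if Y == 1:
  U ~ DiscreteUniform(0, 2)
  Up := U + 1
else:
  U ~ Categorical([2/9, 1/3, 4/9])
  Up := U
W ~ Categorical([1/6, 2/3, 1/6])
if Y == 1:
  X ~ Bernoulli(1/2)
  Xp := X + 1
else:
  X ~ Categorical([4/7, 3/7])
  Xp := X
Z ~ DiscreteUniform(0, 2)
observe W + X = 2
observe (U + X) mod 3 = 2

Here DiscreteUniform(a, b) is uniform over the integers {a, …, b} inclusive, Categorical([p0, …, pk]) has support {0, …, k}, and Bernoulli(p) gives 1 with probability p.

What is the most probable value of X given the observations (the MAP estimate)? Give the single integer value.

Enumerate traces; 18 have nonzero weight after conditioning:
  (Y=1, U=1, W=1, X=1, Z=0) weight 1/81
  (Y=1, U=1, W=1, X=1, Z=1) weight 1/81
  (Y=1, U=1, W=1, X=1, Z=2) weight 1/81
  (Y=1, U=2, W=2, X=0, Z=0) weight 1/324
  (Y=1, U=2, W=2, X=0, Z=1) weight 1/324
  (Y=1, U=2, W=2, X=0, Z=2) weight 1/324
  (Y=2, U=1, W=1, X=1, Z=0) weight 2/189
  (Y=2, U=1, W=1, X=1, Z=1) weight 2/189
  … 10 more
Group by X:
  weight(X=0) = 85/2268
  weight(X=1) = 19/189
Total weight = 85/2268 + 19/189 = 313/2268
P(X=0 | obs) = 85/2268 / 313/2268 = 85/313
P(X=1 | obs) = 19/189 / 313/2268 = 228/313
argmax = 1

argmax_v P(X = v | obs) = 1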